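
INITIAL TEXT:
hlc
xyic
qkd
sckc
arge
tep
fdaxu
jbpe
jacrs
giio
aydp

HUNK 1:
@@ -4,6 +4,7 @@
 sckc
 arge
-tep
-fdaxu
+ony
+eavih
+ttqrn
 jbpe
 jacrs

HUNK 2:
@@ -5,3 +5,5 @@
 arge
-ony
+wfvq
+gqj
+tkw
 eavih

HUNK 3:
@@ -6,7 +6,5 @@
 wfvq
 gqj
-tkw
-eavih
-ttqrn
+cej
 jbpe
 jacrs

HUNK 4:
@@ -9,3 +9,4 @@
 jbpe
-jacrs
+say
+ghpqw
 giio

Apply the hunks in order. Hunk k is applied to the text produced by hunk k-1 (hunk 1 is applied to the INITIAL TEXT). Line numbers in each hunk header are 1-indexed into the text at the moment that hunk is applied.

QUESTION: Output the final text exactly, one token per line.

Answer: hlc
xyic
qkd
sckc
arge
wfvq
gqj
cej
jbpe
say
ghpqw
giio
aydp

Derivation:
Hunk 1: at line 4 remove [tep,fdaxu] add [ony,eavih,ttqrn] -> 12 lines: hlc xyic qkd sckc arge ony eavih ttqrn jbpe jacrs giio aydp
Hunk 2: at line 5 remove [ony] add [wfvq,gqj,tkw] -> 14 lines: hlc xyic qkd sckc arge wfvq gqj tkw eavih ttqrn jbpe jacrs giio aydp
Hunk 3: at line 6 remove [tkw,eavih,ttqrn] add [cej] -> 12 lines: hlc xyic qkd sckc arge wfvq gqj cej jbpe jacrs giio aydp
Hunk 4: at line 9 remove [jacrs] add [say,ghpqw] -> 13 lines: hlc xyic qkd sckc arge wfvq gqj cej jbpe say ghpqw giio aydp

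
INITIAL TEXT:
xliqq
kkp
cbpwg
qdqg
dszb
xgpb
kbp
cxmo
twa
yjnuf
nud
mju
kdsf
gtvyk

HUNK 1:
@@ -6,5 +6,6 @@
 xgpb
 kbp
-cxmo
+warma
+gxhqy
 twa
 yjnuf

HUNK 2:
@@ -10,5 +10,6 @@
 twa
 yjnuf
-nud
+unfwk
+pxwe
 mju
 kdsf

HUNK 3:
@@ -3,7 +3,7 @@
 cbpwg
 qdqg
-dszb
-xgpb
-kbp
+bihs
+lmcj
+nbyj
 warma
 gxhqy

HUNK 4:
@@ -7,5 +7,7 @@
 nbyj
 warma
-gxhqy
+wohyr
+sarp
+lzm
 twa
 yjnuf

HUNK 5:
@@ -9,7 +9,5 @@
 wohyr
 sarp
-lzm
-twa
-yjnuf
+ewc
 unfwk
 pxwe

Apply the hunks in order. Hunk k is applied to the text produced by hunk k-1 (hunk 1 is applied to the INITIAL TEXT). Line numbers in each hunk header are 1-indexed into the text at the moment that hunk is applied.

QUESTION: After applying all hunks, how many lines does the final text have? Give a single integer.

Answer: 16

Derivation:
Hunk 1: at line 6 remove [cxmo] add [warma,gxhqy] -> 15 lines: xliqq kkp cbpwg qdqg dszb xgpb kbp warma gxhqy twa yjnuf nud mju kdsf gtvyk
Hunk 2: at line 10 remove [nud] add [unfwk,pxwe] -> 16 lines: xliqq kkp cbpwg qdqg dszb xgpb kbp warma gxhqy twa yjnuf unfwk pxwe mju kdsf gtvyk
Hunk 3: at line 3 remove [dszb,xgpb,kbp] add [bihs,lmcj,nbyj] -> 16 lines: xliqq kkp cbpwg qdqg bihs lmcj nbyj warma gxhqy twa yjnuf unfwk pxwe mju kdsf gtvyk
Hunk 4: at line 7 remove [gxhqy] add [wohyr,sarp,lzm] -> 18 lines: xliqq kkp cbpwg qdqg bihs lmcj nbyj warma wohyr sarp lzm twa yjnuf unfwk pxwe mju kdsf gtvyk
Hunk 5: at line 9 remove [lzm,twa,yjnuf] add [ewc] -> 16 lines: xliqq kkp cbpwg qdqg bihs lmcj nbyj warma wohyr sarp ewc unfwk pxwe mju kdsf gtvyk
Final line count: 16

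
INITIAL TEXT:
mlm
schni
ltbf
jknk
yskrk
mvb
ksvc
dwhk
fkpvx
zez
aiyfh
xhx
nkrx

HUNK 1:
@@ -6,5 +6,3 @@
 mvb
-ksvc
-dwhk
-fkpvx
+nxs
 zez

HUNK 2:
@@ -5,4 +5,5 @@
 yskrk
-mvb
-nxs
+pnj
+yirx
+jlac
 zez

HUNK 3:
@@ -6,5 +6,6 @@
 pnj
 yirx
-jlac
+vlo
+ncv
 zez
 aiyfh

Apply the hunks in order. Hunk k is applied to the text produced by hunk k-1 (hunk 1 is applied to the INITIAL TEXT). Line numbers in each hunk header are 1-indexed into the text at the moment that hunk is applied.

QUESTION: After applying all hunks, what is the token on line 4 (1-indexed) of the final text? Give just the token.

Answer: jknk

Derivation:
Hunk 1: at line 6 remove [ksvc,dwhk,fkpvx] add [nxs] -> 11 lines: mlm schni ltbf jknk yskrk mvb nxs zez aiyfh xhx nkrx
Hunk 2: at line 5 remove [mvb,nxs] add [pnj,yirx,jlac] -> 12 lines: mlm schni ltbf jknk yskrk pnj yirx jlac zez aiyfh xhx nkrx
Hunk 3: at line 6 remove [jlac] add [vlo,ncv] -> 13 lines: mlm schni ltbf jknk yskrk pnj yirx vlo ncv zez aiyfh xhx nkrx
Final line 4: jknk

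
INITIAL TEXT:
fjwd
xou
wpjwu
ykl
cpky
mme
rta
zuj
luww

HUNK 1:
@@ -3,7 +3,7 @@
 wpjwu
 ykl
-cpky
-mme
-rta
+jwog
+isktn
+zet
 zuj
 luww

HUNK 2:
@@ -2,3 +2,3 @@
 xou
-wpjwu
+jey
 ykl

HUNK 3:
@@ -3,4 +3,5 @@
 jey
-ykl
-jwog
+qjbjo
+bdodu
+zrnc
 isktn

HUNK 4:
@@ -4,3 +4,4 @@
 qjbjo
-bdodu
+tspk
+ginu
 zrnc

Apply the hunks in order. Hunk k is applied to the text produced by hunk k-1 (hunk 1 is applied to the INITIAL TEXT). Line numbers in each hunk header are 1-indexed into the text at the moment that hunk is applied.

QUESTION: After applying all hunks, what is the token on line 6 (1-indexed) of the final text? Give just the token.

Hunk 1: at line 3 remove [cpky,mme,rta] add [jwog,isktn,zet] -> 9 lines: fjwd xou wpjwu ykl jwog isktn zet zuj luww
Hunk 2: at line 2 remove [wpjwu] add [jey] -> 9 lines: fjwd xou jey ykl jwog isktn zet zuj luww
Hunk 3: at line 3 remove [ykl,jwog] add [qjbjo,bdodu,zrnc] -> 10 lines: fjwd xou jey qjbjo bdodu zrnc isktn zet zuj luww
Hunk 4: at line 4 remove [bdodu] add [tspk,ginu] -> 11 lines: fjwd xou jey qjbjo tspk ginu zrnc isktn zet zuj luww
Final line 6: ginu

Answer: ginu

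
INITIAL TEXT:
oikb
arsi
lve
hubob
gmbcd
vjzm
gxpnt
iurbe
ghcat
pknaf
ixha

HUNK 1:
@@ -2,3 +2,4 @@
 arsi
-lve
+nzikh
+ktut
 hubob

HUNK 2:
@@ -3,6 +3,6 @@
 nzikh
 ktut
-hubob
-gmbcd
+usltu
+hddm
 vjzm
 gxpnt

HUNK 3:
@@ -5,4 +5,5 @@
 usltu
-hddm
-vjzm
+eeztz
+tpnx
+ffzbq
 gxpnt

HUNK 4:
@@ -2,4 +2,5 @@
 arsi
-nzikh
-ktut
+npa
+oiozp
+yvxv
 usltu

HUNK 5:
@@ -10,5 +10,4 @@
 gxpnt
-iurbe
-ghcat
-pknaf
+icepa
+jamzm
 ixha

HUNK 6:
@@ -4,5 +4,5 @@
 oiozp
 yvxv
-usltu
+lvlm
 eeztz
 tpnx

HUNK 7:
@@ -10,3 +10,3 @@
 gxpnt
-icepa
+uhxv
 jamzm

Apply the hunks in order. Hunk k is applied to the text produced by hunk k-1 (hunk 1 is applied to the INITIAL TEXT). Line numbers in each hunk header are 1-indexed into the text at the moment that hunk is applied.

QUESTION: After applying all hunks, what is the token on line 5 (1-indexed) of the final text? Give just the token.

Hunk 1: at line 2 remove [lve] add [nzikh,ktut] -> 12 lines: oikb arsi nzikh ktut hubob gmbcd vjzm gxpnt iurbe ghcat pknaf ixha
Hunk 2: at line 3 remove [hubob,gmbcd] add [usltu,hddm] -> 12 lines: oikb arsi nzikh ktut usltu hddm vjzm gxpnt iurbe ghcat pknaf ixha
Hunk 3: at line 5 remove [hddm,vjzm] add [eeztz,tpnx,ffzbq] -> 13 lines: oikb arsi nzikh ktut usltu eeztz tpnx ffzbq gxpnt iurbe ghcat pknaf ixha
Hunk 4: at line 2 remove [nzikh,ktut] add [npa,oiozp,yvxv] -> 14 lines: oikb arsi npa oiozp yvxv usltu eeztz tpnx ffzbq gxpnt iurbe ghcat pknaf ixha
Hunk 5: at line 10 remove [iurbe,ghcat,pknaf] add [icepa,jamzm] -> 13 lines: oikb arsi npa oiozp yvxv usltu eeztz tpnx ffzbq gxpnt icepa jamzm ixha
Hunk 6: at line 4 remove [usltu] add [lvlm] -> 13 lines: oikb arsi npa oiozp yvxv lvlm eeztz tpnx ffzbq gxpnt icepa jamzm ixha
Hunk 7: at line 10 remove [icepa] add [uhxv] -> 13 lines: oikb arsi npa oiozp yvxv lvlm eeztz tpnx ffzbq gxpnt uhxv jamzm ixha
Final line 5: yvxv

Answer: yvxv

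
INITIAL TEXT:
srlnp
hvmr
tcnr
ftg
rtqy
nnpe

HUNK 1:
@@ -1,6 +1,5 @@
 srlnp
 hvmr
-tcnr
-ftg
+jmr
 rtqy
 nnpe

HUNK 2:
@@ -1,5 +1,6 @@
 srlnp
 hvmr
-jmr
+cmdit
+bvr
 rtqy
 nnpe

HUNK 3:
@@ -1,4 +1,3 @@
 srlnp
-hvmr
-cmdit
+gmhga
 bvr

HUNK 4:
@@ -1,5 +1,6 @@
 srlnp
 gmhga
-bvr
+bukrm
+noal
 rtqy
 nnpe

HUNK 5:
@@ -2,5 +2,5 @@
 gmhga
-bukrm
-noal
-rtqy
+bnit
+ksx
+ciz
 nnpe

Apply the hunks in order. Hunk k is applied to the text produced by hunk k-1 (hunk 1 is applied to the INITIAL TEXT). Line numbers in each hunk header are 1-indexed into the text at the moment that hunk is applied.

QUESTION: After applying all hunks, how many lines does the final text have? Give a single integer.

Hunk 1: at line 1 remove [tcnr,ftg] add [jmr] -> 5 lines: srlnp hvmr jmr rtqy nnpe
Hunk 2: at line 1 remove [jmr] add [cmdit,bvr] -> 6 lines: srlnp hvmr cmdit bvr rtqy nnpe
Hunk 3: at line 1 remove [hvmr,cmdit] add [gmhga] -> 5 lines: srlnp gmhga bvr rtqy nnpe
Hunk 4: at line 1 remove [bvr] add [bukrm,noal] -> 6 lines: srlnp gmhga bukrm noal rtqy nnpe
Hunk 5: at line 2 remove [bukrm,noal,rtqy] add [bnit,ksx,ciz] -> 6 lines: srlnp gmhga bnit ksx ciz nnpe
Final line count: 6

Answer: 6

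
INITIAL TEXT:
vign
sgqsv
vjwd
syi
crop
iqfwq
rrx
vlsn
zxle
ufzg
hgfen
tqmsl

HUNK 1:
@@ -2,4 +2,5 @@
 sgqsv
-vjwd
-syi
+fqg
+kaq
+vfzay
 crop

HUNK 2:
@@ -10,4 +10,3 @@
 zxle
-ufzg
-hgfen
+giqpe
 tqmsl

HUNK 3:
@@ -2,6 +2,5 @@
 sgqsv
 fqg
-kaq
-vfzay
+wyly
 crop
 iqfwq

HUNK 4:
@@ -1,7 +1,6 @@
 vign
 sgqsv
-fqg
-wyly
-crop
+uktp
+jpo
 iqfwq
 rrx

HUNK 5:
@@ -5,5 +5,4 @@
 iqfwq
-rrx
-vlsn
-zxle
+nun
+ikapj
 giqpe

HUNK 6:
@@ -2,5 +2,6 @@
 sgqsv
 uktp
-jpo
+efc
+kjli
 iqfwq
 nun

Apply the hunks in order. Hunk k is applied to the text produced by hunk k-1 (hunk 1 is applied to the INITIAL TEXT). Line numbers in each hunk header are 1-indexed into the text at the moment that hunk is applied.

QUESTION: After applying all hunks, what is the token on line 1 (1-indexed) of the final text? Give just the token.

Hunk 1: at line 2 remove [vjwd,syi] add [fqg,kaq,vfzay] -> 13 lines: vign sgqsv fqg kaq vfzay crop iqfwq rrx vlsn zxle ufzg hgfen tqmsl
Hunk 2: at line 10 remove [ufzg,hgfen] add [giqpe] -> 12 lines: vign sgqsv fqg kaq vfzay crop iqfwq rrx vlsn zxle giqpe tqmsl
Hunk 3: at line 2 remove [kaq,vfzay] add [wyly] -> 11 lines: vign sgqsv fqg wyly crop iqfwq rrx vlsn zxle giqpe tqmsl
Hunk 4: at line 1 remove [fqg,wyly,crop] add [uktp,jpo] -> 10 lines: vign sgqsv uktp jpo iqfwq rrx vlsn zxle giqpe tqmsl
Hunk 5: at line 5 remove [rrx,vlsn,zxle] add [nun,ikapj] -> 9 lines: vign sgqsv uktp jpo iqfwq nun ikapj giqpe tqmsl
Hunk 6: at line 2 remove [jpo] add [efc,kjli] -> 10 lines: vign sgqsv uktp efc kjli iqfwq nun ikapj giqpe tqmsl
Final line 1: vign

Answer: vign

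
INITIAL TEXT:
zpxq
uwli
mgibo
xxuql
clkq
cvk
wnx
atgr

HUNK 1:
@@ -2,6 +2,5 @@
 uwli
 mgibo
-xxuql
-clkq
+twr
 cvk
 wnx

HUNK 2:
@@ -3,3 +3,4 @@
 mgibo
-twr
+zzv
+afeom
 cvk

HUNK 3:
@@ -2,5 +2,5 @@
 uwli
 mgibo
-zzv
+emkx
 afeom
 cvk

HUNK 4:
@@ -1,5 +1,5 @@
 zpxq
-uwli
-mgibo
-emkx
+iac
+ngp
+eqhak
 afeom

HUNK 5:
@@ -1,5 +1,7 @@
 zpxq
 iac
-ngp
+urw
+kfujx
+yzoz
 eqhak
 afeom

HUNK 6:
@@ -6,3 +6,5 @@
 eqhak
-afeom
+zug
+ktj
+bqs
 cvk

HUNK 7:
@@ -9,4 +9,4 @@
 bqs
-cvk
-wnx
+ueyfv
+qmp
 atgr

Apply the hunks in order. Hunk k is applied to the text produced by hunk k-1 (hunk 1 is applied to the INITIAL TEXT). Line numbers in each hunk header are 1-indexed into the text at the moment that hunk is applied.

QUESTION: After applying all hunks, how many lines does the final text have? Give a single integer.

Answer: 12

Derivation:
Hunk 1: at line 2 remove [xxuql,clkq] add [twr] -> 7 lines: zpxq uwli mgibo twr cvk wnx atgr
Hunk 2: at line 3 remove [twr] add [zzv,afeom] -> 8 lines: zpxq uwli mgibo zzv afeom cvk wnx atgr
Hunk 3: at line 2 remove [zzv] add [emkx] -> 8 lines: zpxq uwli mgibo emkx afeom cvk wnx atgr
Hunk 4: at line 1 remove [uwli,mgibo,emkx] add [iac,ngp,eqhak] -> 8 lines: zpxq iac ngp eqhak afeom cvk wnx atgr
Hunk 5: at line 1 remove [ngp] add [urw,kfujx,yzoz] -> 10 lines: zpxq iac urw kfujx yzoz eqhak afeom cvk wnx atgr
Hunk 6: at line 6 remove [afeom] add [zug,ktj,bqs] -> 12 lines: zpxq iac urw kfujx yzoz eqhak zug ktj bqs cvk wnx atgr
Hunk 7: at line 9 remove [cvk,wnx] add [ueyfv,qmp] -> 12 lines: zpxq iac urw kfujx yzoz eqhak zug ktj bqs ueyfv qmp atgr
Final line count: 12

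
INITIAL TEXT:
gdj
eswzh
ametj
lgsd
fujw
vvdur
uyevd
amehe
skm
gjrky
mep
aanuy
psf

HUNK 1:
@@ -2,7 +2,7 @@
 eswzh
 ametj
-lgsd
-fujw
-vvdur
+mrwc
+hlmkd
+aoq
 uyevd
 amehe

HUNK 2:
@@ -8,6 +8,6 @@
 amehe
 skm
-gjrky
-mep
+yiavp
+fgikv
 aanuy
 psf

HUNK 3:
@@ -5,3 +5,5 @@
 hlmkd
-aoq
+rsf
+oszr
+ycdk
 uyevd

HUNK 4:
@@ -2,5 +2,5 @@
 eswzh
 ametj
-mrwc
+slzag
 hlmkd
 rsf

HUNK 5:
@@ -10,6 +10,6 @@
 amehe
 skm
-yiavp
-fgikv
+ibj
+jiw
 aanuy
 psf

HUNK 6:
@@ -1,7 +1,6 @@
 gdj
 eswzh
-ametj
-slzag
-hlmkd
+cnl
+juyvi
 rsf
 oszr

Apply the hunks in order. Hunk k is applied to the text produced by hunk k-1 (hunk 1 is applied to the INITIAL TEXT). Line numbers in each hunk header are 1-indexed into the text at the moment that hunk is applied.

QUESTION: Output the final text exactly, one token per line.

Hunk 1: at line 2 remove [lgsd,fujw,vvdur] add [mrwc,hlmkd,aoq] -> 13 lines: gdj eswzh ametj mrwc hlmkd aoq uyevd amehe skm gjrky mep aanuy psf
Hunk 2: at line 8 remove [gjrky,mep] add [yiavp,fgikv] -> 13 lines: gdj eswzh ametj mrwc hlmkd aoq uyevd amehe skm yiavp fgikv aanuy psf
Hunk 3: at line 5 remove [aoq] add [rsf,oszr,ycdk] -> 15 lines: gdj eswzh ametj mrwc hlmkd rsf oszr ycdk uyevd amehe skm yiavp fgikv aanuy psf
Hunk 4: at line 2 remove [mrwc] add [slzag] -> 15 lines: gdj eswzh ametj slzag hlmkd rsf oszr ycdk uyevd amehe skm yiavp fgikv aanuy psf
Hunk 5: at line 10 remove [yiavp,fgikv] add [ibj,jiw] -> 15 lines: gdj eswzh ametj slzag hlmkd rsf oszr ycdk uyevd amehe skm ibj jiw aanuy psf
Hunk 6: at line 1 remove [ametj,slzag,hlmkd] add [cnl,juyvi] -> 14 lines: gdj eswzh cnl juyvi rsf oszr ycdk uyevd amehe skm ibj jiw aanuy psf

Answer: gdj
eswzh
cnl
juyvi
rsf
oszr
ycdk
uyevd
amehe
skm
ibj
jiw
aanuy
psf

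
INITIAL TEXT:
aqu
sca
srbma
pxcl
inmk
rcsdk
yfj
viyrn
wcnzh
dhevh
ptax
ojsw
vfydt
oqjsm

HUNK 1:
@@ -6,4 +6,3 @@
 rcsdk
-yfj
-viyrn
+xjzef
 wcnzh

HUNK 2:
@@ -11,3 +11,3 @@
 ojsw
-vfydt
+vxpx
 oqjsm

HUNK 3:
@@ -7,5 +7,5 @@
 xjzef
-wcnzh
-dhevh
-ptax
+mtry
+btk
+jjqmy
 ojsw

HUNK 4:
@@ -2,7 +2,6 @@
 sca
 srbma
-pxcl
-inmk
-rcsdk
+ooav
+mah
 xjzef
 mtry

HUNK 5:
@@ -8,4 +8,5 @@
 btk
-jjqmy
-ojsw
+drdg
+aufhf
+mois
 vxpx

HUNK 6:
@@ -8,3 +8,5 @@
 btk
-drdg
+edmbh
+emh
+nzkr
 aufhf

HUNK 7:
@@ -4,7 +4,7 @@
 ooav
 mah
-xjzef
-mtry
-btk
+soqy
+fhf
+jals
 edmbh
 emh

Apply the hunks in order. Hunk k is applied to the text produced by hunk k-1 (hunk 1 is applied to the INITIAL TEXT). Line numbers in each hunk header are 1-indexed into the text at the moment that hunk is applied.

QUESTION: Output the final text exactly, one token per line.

Hunk 1: at line 6 remove [yfj,viyrn] add [xjzef] -> 13 lines: aqu sca srbma pxcl inmk rcsdk xjzef wcnzh dhevh ptax ojsw vfydt oqjsm
Hunk 2: at line 11 remove [vfydt] add [vxpx] -> 13 lines: aqu sca srbma pxcl inmk rcsdk xjzef wcnzh dhevh ptax ojsw vxpx oqjsm
Hunk 3: at line 7 remove [wcnzh,dhevh,ptax] add [mtry,btk,jjqmy] -> 13 lines: aqu sca srbma pxcl inmk rcsdk xjzef mtry btk jjqmy ojsw vxpx oqjsm
Hunk 4: at line 2 remove [pxcl,inmk,rcsdk] add [ooav,mah] -> 12 lines: aqu sca srbma ooav mah xjzef mtry btk jjqmy ojsw vxpx oqjsm
Hunk 5: at line 8 remove [jjqmy,ojsw] add [drdg,aufhf,mois] -> 13 lines: aqu sca srbma ooav mah xjzef mtry btk drdg aufhf mois vxpx oqjsm
Hunk 6: at line 8 remove [drdg] add [edmbh,emh,nzkr] -> 15 lines: aqu sca srbma ooav mah xjzef mtry btk edmbh emh nzkr aufhf mois vxpx oqjsm
Hunk 7: at line 4 remove [xjzef,mtry,btk] add [soqy,fhf,jals] -> 15 lines: aqu sca srbma ooav mah soqy fhf jals edmbh emh nzkr aufhf mois vxpx oqjsm

Answer: aqu
sca
srbma
ooav
mah
soqy
fhf
jals
edmbh
emh
nzkr
aufhf
mois
vxpx
oqjsm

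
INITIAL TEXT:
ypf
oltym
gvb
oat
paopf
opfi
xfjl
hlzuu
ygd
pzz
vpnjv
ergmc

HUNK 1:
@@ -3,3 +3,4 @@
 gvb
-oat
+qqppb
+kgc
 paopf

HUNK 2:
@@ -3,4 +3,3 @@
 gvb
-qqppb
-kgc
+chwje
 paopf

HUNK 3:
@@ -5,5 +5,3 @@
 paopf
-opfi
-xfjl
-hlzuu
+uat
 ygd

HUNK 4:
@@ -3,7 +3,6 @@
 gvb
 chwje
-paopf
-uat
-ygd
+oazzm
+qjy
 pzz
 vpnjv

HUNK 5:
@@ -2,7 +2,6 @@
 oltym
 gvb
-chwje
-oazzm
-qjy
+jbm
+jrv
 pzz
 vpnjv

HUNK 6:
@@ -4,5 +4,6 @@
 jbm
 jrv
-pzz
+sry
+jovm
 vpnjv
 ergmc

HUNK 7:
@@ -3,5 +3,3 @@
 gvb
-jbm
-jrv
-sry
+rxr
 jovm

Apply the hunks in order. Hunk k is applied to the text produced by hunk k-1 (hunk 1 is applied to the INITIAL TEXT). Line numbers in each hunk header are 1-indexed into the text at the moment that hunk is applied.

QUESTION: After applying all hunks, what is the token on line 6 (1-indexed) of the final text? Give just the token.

Answer: vpnjv

Derivation:
Hunk 1: at line 3 remove [oat] add [qqppb,kgc] -> 13 lines: ypf oltym gvb qqppb kgc paopf opfi xfjl hlzuu ygd pzz vpnjv ergmc
Hunk 2: at line 3 remove [qqppb,kgc] add [chwje] -> 12 lines: ypf oltym gvb chwje paopf opfi xfjl hlzuu ygd pzz vpnjv ergmc
Hunk 3: at line 5 remove [opfi,xfjl,hlzuu] add [uat] -> 10 lines: ypf oltym gvb chwje paopf uat ygd pzz vpnjv ergmc
Hunk 4: at line 3 remove [paopf,uat,ygd] add [oazzm,qjy] -> 9 lines: ypf oltym gvb chwje oazzm qjy pzz vpnjv ergmc
Hunk 5: at line 2 remove [chwje,oazzm,qjy] add [jbm,jrv] -> 8 lines: ypf oltym gvb jbm jrv pzz vpnjv ergmc
Hunk 6: at line 4 remove [pzz] add [sry,jovm] -> 9 lines: ypf oltym gvb jbm jrv sry jovm vpnjv ergmc
Hunk 7: at line 3 remove [jbm,jrv,sry] add [rxr] -> 7 lines: ypf oltym gvb rxr jovm vpnjv ergmc
Final line 6: vpnjv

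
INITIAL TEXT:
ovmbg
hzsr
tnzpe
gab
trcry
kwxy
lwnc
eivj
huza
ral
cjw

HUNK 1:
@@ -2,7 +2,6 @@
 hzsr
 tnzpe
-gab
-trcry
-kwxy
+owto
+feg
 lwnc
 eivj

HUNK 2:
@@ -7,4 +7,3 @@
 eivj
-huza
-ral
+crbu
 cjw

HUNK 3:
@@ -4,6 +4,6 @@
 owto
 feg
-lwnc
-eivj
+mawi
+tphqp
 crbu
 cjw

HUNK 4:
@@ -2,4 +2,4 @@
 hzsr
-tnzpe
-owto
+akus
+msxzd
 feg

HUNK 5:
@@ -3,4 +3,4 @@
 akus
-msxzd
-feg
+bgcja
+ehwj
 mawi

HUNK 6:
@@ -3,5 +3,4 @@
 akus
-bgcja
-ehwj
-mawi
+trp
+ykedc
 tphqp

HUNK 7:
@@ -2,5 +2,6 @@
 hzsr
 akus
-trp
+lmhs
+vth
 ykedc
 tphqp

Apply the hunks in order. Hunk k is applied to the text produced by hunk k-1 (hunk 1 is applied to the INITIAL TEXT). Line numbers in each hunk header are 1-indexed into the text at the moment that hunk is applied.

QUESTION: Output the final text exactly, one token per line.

Answer: ovmbg
hzsr
akus
lmhs
vth
ykedc
tphqp
crbu
cjw

Derivation:
Hunk 1: at line 2 remove [gab,trcry,kwxy] add [owto,feg] -> 10 lines: ovmbg hzsr tnzpe owto feg lwnc eivj huza ral cjw
Hunk 2: at line 7 remove [huza,ral] add [crbu] -> 9 lines: ovmbg hzsr tnzpe owto feg lwnc eivj crbu cjw
Hunk 3: at line 4 remove [lwnc,eivj] add [mawi,tphqp] -> 9 lines: ovmbg hzsr tnzpe owto feg mawi tphqp crbu cjw
Hunk 4: at line 2 remove [tnzpe,owto] add [akus,msxzd] -> 9 lines: ovmbg hzsr akus msxzd feg mawi tphqp crbu cjw
Hunk 5: at line 3 remove [msxzd,feg] add [bgcja,ehwj] -> 9 lines: ovmbg hzsr akus bgcja ehwj mawi tphqp crbu cjw
Hunk 6: at line 3 remove [bgcja,ehwj,mawi] add [trp,ykedc] -> 8 lines: ovmbg hzsr akus trp ykedc tphqp crbu cjw
Hunk 7: at line 2 remove [trp] add [lmhs,vth] -> 9 lines: ovmbg hzsr akus lmhs vth ykedc tphqp crbu cjw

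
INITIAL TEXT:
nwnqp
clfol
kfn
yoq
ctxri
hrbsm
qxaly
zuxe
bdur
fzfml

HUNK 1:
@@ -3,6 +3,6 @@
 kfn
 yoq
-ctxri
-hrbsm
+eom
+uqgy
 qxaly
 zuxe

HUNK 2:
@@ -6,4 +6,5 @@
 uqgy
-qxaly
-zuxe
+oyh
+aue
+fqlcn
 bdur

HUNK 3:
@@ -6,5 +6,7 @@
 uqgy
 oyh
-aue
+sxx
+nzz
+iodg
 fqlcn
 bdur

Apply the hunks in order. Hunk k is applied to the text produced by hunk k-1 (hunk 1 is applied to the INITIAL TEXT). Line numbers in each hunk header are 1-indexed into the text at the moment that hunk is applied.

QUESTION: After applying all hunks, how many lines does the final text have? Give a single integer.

Hunk 1: at line 3 remove [ctxri,hrbsm] add [eom,uqgy] -> 10 lines: nwnqp clfol kfn yoq eom uqgy qxaly zuxe bdur fzfml
Hunk 2: at line 6 remove [qxaly,zuxe] add [oyh,aue,fqlcn] -> 11 lines: nwnqp clfol kfn yoq eom uqgy oyh aue fqlcn bdur fzfml
Hunk 3: at line 6 remove [aue] add [sxx,nzz,iodg] -> 13 lines: nwnqp clfol kfn yoq eom uqgy oyh sxx nzz iodg fqlcn bdur fzfml
Final line count: 13

Answer: 13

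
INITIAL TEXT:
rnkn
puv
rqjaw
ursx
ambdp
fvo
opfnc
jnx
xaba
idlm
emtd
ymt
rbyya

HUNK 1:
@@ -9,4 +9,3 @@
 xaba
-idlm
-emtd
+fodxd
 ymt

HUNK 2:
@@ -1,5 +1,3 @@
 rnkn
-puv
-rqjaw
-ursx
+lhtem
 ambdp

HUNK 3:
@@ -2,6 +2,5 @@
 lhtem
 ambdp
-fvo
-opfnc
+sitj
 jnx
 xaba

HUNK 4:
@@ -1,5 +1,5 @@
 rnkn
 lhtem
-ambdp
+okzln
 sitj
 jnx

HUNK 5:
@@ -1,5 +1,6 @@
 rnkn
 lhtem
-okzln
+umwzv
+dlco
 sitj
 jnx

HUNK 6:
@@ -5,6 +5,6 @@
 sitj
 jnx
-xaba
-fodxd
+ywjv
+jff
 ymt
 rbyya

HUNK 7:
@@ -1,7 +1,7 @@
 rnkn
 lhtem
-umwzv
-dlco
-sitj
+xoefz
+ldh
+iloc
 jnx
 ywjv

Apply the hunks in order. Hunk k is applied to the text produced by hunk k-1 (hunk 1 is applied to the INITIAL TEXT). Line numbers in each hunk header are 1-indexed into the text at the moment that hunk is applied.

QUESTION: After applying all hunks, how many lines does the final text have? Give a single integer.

Hunk 1: at line 9 remove [idlm,emtd] add [fodxd] -> 12 lines: rnkn puv rqjaw ursx ambdp fvo opfnc jnx xaba fodxd ymt rbyya
Hunk 2: at line 1 remove [puv,rqjaw,ursx] add [lhtem] -> 10 lines: rnkn lhtem ambdp fvo opfnc jnx xaba fodxd ymt rbyya
Hunk 3: at line 2 remove [fvo,opfnc] add [sitj] -> 9 lines: rnkn lhtem ambdp sitj jnx xaba fodxd ymt rbyya
Hunk 4: at line 1 remove [ambdp] add [okzln] -> 9 lines: rnkn lhtem okzln sitj jnx xaba fodxd ymt rbyya
Hunk 5: at line 1 remove [okzln] add [umwzv,dlco] -> 10 lines: rnkn lhtem umwzv dlco sitj jnx xaba fodxd ymt rbyya
Hunk 6: at line 5 remove [xaba,fodxd] add [ywjv,jff] -> 10 lines: rnkn lhtem umwzv dlco sitj jnx ywjv jff ymt rbyya
Hunk 7: at line 1 remove [umwzv,dlco,sitj] add [xoefz,ldh,iloc] -> 10 lines: rnkn lhtem xoefz ldh iloc jnx ywjv jff ymt rbyya
Final line count: 10

Answer: 10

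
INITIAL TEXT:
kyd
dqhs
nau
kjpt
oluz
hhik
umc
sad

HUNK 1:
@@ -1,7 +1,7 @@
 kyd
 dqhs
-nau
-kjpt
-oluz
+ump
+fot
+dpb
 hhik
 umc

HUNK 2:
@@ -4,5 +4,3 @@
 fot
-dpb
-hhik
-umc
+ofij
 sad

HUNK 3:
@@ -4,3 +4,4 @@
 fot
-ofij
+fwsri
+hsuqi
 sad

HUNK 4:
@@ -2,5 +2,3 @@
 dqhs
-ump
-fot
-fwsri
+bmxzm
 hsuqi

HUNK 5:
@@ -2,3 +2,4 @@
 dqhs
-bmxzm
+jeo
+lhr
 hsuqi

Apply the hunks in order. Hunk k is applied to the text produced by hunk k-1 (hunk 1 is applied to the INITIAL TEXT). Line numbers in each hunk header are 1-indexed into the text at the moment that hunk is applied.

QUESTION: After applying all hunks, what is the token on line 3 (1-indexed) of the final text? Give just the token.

Answer: jeo

Derivation:
Hunk 1: at line 1 remove [nau,kjpt,oluz] add [ump,fot,dpb] -> 8 lines: kyd dqhs ump fot dpb hhik umc sad
Hunk 2: at line 4 remove [dpb,hhik,umc] add [ofij] -> 6 lines: kyd dqhs ump fot ofij sad
Hunk 3: at line 4 remove [ofij] add [fwsri,hsuqi] -> 7 lines: kyd dqhs ump fot fwsri hsuqi sad
Hunk 4: at line 2 remove [ump,fot,fwsri] add [bmxzm] -> 5 lines: kyd dqhs bmxzm hsuqi sad
Hunk 5: at line 2 remove [bmxzm] add [jeo,lhr] -> 6 lines: kyd dqhs jeo lhr hsuqi sad
Final line 3: jeo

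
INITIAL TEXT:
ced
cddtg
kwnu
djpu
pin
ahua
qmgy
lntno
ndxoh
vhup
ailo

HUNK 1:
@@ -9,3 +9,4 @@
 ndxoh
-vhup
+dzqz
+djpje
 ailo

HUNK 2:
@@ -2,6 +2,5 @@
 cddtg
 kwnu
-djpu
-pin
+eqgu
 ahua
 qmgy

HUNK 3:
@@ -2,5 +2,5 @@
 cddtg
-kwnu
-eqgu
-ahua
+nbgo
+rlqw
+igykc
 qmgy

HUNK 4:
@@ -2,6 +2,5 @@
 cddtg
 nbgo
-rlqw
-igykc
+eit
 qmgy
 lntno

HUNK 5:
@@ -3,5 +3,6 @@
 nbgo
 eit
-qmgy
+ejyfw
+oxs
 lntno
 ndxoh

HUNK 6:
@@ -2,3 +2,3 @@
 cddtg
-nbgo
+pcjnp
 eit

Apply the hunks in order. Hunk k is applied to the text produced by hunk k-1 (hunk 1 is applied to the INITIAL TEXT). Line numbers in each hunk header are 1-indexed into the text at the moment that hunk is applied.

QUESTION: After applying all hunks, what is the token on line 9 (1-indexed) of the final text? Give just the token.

Answer: dzqz

Derivation:
Hunk 1: at line 9 remove [vhup] add [dzqz,djpje] -> 12 lines: ced cddtg kwnu djpu pin ahua qmgy lntno ndxoh dzqz djpje ailo
Hunk 2: at line 2 remove [djpu,pin] add [eqgu] -> 11 lines: ced cddtg kwnu eqgu ahua qmgy lntno ndxoh dzqz djpje ailo
Hunk 3: at line 2 remove [kwnu,eqgu,ahua] add [nbgo,rlqw,igykc] -> 11 lines: ced cddtg nbgo rlqw igykc qmgy lntno ndxoh dzqz djpje ailo
Hunk 4: at line 2 remove [rlqw,igykc] add [eit] -> 10 lines: ced cddtg nbgo eit qmgy lntno ndxoh dzqz djpje ailo
Hunk 5: at line 3 remove [qmgy] add [ejyfw,oxs] -> 11 lines: ced cddtg nbgo eit ejyfw oxs lntno ndxoh dzqz djpje ailo
Hunk 6: at line 2 remove [nbgo] add [pcjnp] -> 11 lines: ced cddtg pcjnp eit ejyfw oxs lntno ndxoh dzqz djpje ailo
Final line 9: dzqz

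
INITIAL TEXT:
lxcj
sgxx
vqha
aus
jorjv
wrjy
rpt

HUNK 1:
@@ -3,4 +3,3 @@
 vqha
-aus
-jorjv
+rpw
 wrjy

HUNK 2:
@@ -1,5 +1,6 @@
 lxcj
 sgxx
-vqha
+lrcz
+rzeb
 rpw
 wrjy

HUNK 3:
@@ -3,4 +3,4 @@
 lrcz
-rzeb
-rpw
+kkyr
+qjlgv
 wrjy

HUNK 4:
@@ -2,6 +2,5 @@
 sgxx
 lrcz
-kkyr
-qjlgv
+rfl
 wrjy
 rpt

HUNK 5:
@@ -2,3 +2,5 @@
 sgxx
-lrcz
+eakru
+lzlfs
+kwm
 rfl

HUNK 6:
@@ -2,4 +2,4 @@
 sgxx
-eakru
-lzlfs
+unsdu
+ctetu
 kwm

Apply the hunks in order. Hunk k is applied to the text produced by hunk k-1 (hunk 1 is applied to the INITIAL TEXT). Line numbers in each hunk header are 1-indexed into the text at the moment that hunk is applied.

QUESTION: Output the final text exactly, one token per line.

Answer: lxcj
sgxx
unsdu
ctetu
kwm
rfl
wrjy
rpt

Derivation:
Hunk 1: at line 3 remove [aus,jorjv] add [rpw] -> 6 lines: lxcj sgxx vqha rpw wrjy rpt
Hunk 2: at line 1 remove [vqha] add [lrcz,rzeb] -> 7 lines: lxcj sgxx lrcz rzeb rpw wrjy rpt
Hunk 3: at line 3 remove [rzeb,rpw] add [kkyr,qjlgv] -> 7 lines: lxcj sgxx lrcz kkyr qjlgv wrjy rpt
Hunk 4: at line 2 remove [kkyr,qjlgv] add [rfl] -> 6 lines: lxcj sgxx lrcz rfl wrjy rpt
Hunk 5: at line 2 remove [lrcz] add [eakru,lzlfs,kwm] -> 8 lines: lxcj sgxx eakru lzlfs kwm rfl wrjy rpt
Hunk 6: at line 2 remove [eakru,lzlfs] add [unsdu,ctetu] -> 8 lines: lxcj sgxx unsdu ctetu kwm rfl wrjy rpt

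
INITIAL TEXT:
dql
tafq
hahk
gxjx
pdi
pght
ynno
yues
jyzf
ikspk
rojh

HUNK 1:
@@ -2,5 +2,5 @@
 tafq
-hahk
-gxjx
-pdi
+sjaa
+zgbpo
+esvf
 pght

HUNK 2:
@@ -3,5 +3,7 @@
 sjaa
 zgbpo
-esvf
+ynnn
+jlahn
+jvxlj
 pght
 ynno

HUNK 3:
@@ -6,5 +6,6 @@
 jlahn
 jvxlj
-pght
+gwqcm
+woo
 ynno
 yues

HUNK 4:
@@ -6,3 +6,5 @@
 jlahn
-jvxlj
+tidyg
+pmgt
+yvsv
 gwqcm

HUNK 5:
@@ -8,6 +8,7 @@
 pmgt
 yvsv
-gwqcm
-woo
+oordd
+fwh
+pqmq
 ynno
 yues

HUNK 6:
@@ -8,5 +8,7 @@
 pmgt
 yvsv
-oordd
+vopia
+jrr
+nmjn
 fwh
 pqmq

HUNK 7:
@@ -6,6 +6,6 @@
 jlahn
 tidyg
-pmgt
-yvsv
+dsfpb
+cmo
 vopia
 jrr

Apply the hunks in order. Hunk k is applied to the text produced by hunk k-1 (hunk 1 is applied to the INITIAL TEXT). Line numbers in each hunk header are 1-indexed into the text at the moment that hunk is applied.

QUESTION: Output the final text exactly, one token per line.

Hunk 1: at line 2 remove [hahk,gxjx,pdi] add [sjaa,zgbpo,esvf] -> 11 lines: dql tafq sjaa zgbpo esvf pght ynno yues jyzf ikspk rojh
Hunk 2: at line 3 remove [esvf] add [ynnn,jlahn,jvxlj] -> 13 lines: dql tafq sjaa zgbpo ynnn jlahn jvxlj pght ynno yues jyzf ikspk rojh
Hunk 3: at line 6 remove [pght] add [gwqcm,woo] -> 14 lines: dql tafq sjaa zgbpo ynnn jlahn jvxlj gwqcm woo ynno yues jyzf ikspk rojh
Hunk 4: at line 6 remove [jvxlj] add [tidyg,pmgt,yvsv] -> 16 lines: dql tafq sjaa zgbpo ynnn jlahn tidyg pmgt yvsv gwqcm woo ynno yues jyzf ikspk rojh
Hunk 5: at line 8 remove [gwqcm,woo] add [oordd,fwh,pqmq] -> 17 lines: dql tafq sjaa zgbpo ynnn jlahn tidyg pmgt yvsv oordd fwh pqmq ynno yues jyzf ikspk rojh
Hunk 6: at line 8 remove [oordd] add [vopia,jrr,nmjn] -> 19 lines: dql tafq sjaa zgbpo ynnn jlahn tidyg pmgt yvsv vopia jrr nmjn fwh pqmq ynno yues jyzf ikspk rojh
Hunk 7: at line 6 remove [pmgt,yvsv] add [dsfpb,cmo] -> 19 lines: dql tafq sjaa zgbpo ynnn jlahn tidyg dsfpb cmo vopia jrr nmjn fwh pqmq ynno yues jyzf ikspk rojh

Answer: dql
tafq
sjaa
zgbpo
ynnn
jlahn
tidyg
dsfpb
cmo
vopia
jrr
nmjn
fwh
pqmq
ynno
yues
jyzf
ikspk
rojh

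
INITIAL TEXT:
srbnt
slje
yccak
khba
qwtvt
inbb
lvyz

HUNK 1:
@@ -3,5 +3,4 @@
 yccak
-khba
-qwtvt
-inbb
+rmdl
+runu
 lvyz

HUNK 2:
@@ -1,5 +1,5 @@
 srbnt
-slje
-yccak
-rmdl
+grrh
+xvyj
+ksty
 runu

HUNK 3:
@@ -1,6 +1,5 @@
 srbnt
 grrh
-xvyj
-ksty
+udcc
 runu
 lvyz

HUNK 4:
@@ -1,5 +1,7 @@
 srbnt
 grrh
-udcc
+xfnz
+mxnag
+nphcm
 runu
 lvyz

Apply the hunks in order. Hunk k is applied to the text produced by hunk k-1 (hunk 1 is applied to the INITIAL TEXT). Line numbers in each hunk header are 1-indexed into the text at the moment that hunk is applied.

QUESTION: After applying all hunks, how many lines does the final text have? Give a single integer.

Answer: 7

Derivation:
Hunk 1: at line 3 remove [khba,qwtvt,inbb] add [rmdl,runu] -> 6 lines: srbnt slje yccak rmdl runu lvyz
Hunk 2: at line 1 remove [slje,yccak,rmdl] add [grrh,xvyj,ksty] -> 6 lines: srbnt grrh xvyj ksty runu lvyz
Hunk 3: at line 1 remove [xvyj,ksty] add [udcc] -> 5 lines: srbnt grrh udcc runu lvyz
Hunk 4: at line 1 remove [udcc] add [xfnz,mxnag,nphcm] -> 7 lines: srbnt grrh xfnz mxnag nphcm runu lvyz
Final line count: 7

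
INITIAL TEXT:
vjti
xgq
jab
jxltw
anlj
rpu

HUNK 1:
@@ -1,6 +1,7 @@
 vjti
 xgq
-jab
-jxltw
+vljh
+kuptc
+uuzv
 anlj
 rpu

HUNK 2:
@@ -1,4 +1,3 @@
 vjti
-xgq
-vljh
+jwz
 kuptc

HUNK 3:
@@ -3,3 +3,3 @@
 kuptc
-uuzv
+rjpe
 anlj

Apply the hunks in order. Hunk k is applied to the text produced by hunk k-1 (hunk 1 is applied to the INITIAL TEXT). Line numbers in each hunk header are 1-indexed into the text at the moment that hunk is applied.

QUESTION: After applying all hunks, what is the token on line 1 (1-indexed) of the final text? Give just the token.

Hunk 1: at line 1 remove [jab,jxltw] add [vljh,kuptc,uuzv] -> 7 lines: vjti xgq vljh kuptc uuzv anlj rpu
Hunk 2: at line 1 remove [xgq,vljh] add [jwz] -> 6 lines: vjti jwz kuptc uuzv anlj rpu
Hunk 3: at line 3 remove [uuzv] add [rjpe] -> 6 lines: vjti jwz kuptc rjpe anlj rpu
Final line 1: vjti

Answer: vjti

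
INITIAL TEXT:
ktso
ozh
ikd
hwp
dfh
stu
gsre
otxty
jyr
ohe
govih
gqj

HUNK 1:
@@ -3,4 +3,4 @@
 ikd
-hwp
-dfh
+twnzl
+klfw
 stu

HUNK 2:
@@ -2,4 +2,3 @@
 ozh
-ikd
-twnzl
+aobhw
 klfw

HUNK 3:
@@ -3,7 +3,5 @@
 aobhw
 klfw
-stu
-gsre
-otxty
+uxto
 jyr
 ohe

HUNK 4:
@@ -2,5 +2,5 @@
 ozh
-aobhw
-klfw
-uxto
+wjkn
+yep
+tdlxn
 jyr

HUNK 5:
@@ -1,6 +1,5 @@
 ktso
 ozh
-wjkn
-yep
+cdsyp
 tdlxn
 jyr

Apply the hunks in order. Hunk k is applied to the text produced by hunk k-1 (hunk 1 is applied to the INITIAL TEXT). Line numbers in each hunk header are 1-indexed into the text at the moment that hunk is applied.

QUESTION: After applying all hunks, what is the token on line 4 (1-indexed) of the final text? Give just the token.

Answer: tdlxn

Derivation:
Hunk 1: at line 3 remove [hwp,dfh] add [twnzl,klfw] -> 12 lines: ktso ozh ikd twnzl klfw stu gsre otxty jyr ohe govih gqj
Hunk 2: at line 2 remove [ikd,twnzl] add [aobhw] -> 11 lines: ktso ozh aobhw klfw stu gsre otxty jyr ohe govih gqj
Hunk 3: at line 3 remove [stu,gsre,otxty] add [uxto] -> 9 lines: ktso ozh aobhw klfw uxto jyr ohe govih gqj
Hunk 4: at line 2 remove [aobhw,klfw,uxto] add [wjkn,yep,tdlxn] -> 9 lines: ktso ozh wjkn yep tdlxn jyr ohe govih gqj
Hunk 5: at line 1 remove [wjkn,yep] add [cdsyp] -> 8 lines: ktso ozh cdsyp tdlxn jyr ohe govih gqj
Final line 4: tdlxn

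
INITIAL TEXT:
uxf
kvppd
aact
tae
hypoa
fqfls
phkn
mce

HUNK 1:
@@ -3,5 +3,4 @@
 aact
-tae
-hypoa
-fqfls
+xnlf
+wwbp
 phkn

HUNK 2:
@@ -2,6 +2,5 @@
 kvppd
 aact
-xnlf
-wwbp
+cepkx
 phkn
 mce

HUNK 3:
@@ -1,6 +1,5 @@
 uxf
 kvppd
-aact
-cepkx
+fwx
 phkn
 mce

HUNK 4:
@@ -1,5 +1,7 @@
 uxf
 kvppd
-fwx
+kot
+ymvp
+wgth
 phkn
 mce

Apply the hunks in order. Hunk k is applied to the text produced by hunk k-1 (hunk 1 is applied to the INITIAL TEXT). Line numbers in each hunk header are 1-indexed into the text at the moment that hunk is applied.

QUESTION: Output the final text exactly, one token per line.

Answer: uxf
kvppd
kot
ymvp
wgth
phkn
mce

Derivation:
Hunk 1: at line 3 remove [tae,hypoa,fqfls] add [xnlf,wwbp] -> 7 lines: uxf kvppd aact xnlf wwbp phkn mce
Hunk 2: at line 2 remove [xnlf,wwbp] add [cepkx] -> 6 lines: uxf kvppd aact cepkx phkn mce
Hunk 3: at line 1 remove [aact,cepkx] add [fwx] -> 5 lines: uxf kvppd fwx phkn mce
Hunk 4: at line 1 remove [fwx] add [kot,ymvp,wgth] -> 7 lines: uxf kvppd kot ymvp wgth phkn mce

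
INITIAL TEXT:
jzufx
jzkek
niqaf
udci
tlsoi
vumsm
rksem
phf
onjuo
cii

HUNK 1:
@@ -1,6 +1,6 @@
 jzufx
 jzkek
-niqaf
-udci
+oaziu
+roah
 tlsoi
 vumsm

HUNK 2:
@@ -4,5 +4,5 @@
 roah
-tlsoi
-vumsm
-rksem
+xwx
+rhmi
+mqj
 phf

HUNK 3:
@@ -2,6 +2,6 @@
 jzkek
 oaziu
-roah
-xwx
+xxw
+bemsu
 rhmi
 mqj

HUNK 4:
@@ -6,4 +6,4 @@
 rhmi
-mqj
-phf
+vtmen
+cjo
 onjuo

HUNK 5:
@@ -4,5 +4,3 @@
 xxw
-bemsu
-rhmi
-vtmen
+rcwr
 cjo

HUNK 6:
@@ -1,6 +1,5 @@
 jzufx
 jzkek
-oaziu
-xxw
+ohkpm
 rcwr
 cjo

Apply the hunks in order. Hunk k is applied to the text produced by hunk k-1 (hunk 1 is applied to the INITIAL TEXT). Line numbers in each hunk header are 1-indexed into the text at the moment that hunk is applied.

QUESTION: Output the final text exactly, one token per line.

Hunk 1: at line 1 remove [niqaf,udci] add [oaziu,roah] -> 10 lines: jzufx jzkek oaziu roah tlsoi vumsm rksem phf onjuo cii
Hunk 2: at line 4 remove [tlsoi,vumsm,rksem] add [xwx,rhmi,mqj] -> 10 lines: jzufx jzkek oaziu roah xwx rhmi mqj phf onjuo cii
Hunk 3: at line 2 remove [roah,xwx] add [xxw,bemsu] -> 10 lines: jzufx jzkek oaziu xxw bemsu rhmi mqj phf onjuo cii
Hunk 4: at line 6 remove [mqj,phf] add [vtmen,cjo] -> 10 lines: jzufx jzkek oaziu xxw bemsu rhmi vtmen cjo onjuo cii
Hunk 5: at line 4 remove [bemsu,rhmi,vtmen] add [rcwr] -> 8 lines: jzufx jzkek oaziu xxw rcwr cjo onjuo cii
Hunk 6: at line 1 remove [oaziu,xxw] add [ohkpm] -> 7 lines: jzufx jzkek ohkpm rcwr cjo onjuo cii

Answer: jzufx
jzkek
ohkpm
rcwr
cjo
onjuo
cii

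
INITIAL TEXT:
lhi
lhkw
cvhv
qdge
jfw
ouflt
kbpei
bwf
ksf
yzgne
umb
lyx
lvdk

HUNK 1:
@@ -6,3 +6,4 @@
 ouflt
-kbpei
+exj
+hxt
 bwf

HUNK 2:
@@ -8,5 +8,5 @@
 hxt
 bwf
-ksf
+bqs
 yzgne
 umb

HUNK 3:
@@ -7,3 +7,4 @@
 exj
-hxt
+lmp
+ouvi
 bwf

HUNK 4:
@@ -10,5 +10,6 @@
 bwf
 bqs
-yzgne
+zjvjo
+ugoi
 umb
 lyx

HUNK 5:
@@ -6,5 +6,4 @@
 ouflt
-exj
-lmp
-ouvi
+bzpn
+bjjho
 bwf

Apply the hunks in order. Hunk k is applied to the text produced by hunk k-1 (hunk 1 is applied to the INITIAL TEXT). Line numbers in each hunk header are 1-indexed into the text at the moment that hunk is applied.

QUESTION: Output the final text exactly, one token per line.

Answer: lhi
lhkw
cvhv
qdge
jfw
ouflt
bzpn
bjjho
bwf
bqs
zjvjo
ugoi
umb
lyx
lvdk

Derivation:
Hunk 1: at line 6 remove [kbpei] add [exj,hxt] -> 14 lines: lhi lhkw cvhv qdge jfw ouflt exj hxt bwf ksf yzgne umb lyx lvdk
Hunk 2: at line 8 remove [ksf] add [bqs] -> 14 lines: lhi lhkw cvhv qdge jfw ouflt exj hxt bwf bqs yzgne umb lyx lvdk
Hunk 3: at line 7 remove [hxt] add [lmp,ouvi] -> 15 lines: lhi lhkw cvhv qdge jfw ouflt exj lmp ouvi bwf bqs yzgne umb lyx lvdk
Hunk 4: at line 10 remove [yzgne] add [zjvjo,ugoi] -> 16 lines: lhi lhkw cvhv qdge jfw ouflt exj lmp ouvi bwf bqs zjvjo ugoi umb lyx lvdk
Hunk 5: at line 6 remove [exj,lmp,ouvi] add [bzpn,bjjho] -> 15 lines: lhi lhkw cvhv qdge jfw ouflt bzpn bjjho bwf bqs zjvjo ugoi umb lyx lvdk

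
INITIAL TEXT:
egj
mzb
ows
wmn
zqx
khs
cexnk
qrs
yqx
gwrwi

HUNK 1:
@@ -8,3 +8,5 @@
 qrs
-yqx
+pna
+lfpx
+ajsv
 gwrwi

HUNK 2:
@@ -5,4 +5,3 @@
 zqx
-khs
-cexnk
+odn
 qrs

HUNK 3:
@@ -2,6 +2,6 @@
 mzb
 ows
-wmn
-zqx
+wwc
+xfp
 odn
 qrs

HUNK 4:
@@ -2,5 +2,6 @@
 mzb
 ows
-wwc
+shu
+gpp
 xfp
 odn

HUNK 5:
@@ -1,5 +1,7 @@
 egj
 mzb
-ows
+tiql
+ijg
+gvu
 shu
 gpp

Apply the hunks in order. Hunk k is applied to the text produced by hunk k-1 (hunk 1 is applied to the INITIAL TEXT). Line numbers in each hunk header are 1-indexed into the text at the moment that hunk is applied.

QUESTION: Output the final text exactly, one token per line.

Answer: egj
mzb
tiql
ijg
gvu
shu
gpp
xfp
odn
qrs
pna
lfpx
ajsv
gwrwi

Derivation:
Hunk 1: at line 8 remove [yqx] add [pna,lfpx,ajsv] -> 12 lines: egj mzb ows wmn zqx khs cexnk qrs pna lfpx ajsv gwrwi
Hunk 2: at line 5 remove [khs,cexnk] add [odn] -> 11 lines: egj mzb ows wmn zqx odn qrs pna lfpx ajsv gwrwi
Hunk 3: at line 2 remove [wmn,zqx] add [wwc,xfp] -> 11 lines: egj mzb ows wwc xfp odn qrs pna lfpx ajsv gwrwi
Hunk 4: at line 2 remove [wwc] add [shu,gpp] -> 12 lines: egj mzb ows shu gpp xfp odn qrs pna lfpx ajsv gwrwi
Hunk 5: at line 1 remove [ows] add [tiql,ijg,gvu] -> 14 lines: egj mzb tiql ijg gvu shu gpp xfp odn qrs pna lfpx ajsv gwrwi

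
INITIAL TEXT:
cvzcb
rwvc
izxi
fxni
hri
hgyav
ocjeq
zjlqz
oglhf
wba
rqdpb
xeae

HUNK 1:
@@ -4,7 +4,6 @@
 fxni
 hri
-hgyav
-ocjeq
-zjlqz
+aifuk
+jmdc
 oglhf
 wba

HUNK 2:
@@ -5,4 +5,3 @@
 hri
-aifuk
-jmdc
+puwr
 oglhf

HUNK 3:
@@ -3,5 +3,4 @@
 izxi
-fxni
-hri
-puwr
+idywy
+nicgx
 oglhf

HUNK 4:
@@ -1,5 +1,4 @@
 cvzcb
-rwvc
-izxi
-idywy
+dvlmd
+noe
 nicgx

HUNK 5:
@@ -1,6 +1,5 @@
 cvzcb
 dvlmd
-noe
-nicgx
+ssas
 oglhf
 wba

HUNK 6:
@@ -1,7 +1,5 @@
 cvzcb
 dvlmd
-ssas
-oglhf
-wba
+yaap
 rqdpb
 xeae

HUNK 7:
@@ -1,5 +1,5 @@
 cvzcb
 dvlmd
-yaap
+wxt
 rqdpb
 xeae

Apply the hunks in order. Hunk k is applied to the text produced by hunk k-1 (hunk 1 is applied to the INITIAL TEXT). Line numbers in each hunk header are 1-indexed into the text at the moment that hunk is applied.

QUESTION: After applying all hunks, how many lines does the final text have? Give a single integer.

Answer: 5

Derivation:
Hunk 1: at line 4 remove [hgyav,ocjeq,zjlqz] add [aifuk,jmdc] -> 11 lines: cvzcb rwvc izxi fxni hri aifuk jmdc oglhf wba rqdpb xeae
Hunk 2: at line 5 remove [aifuk,jmdc] add [puwr] -> 10 lines: cvzcb rwvc izxi fxni hri puwr oglhf wba rqdpb xeae
Hunk 3: at line 3 remove [fxni,hri,puwr] add [idywy,nicgx] -> 9 lines: cvzcb rwvc izxi idywy nicgx oglhf wba rqdpb xeae
Hunk 4: at line 1 remove [rwvc,izxi,idywy] add [dvlmd,noe] -> 8 lines: cvzcb dvlmd noe nicgx oglhf wba rqdpb xeae
Hunk 5: at line 1 remove [noe,nicgx] add [ssas] -> 7 lines: cvzcb dvlmd ssas oglhf wba rqdpb xeae
Hunk 6: at line 1 remove [ssas,oglhf,wba] add [yaap] -> 5 lines: cvzcb dvlmd yaap rqdpb xeae
Hunk 7: at line 1 remove [yaap] add [wxt] -> 5 lines: cvzcb dvlmd wxt rqdpb xeae
Final line count: 5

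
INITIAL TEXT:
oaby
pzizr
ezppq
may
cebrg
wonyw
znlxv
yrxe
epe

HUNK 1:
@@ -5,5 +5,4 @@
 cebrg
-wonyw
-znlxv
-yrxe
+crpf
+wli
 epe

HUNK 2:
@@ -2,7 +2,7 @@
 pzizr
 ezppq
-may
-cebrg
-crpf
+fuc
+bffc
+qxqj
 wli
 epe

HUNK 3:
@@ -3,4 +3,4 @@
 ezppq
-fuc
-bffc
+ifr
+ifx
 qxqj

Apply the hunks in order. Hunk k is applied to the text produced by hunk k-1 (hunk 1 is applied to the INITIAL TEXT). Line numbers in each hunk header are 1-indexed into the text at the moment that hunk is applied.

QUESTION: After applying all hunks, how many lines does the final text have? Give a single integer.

Answer: 8

Derivation:
Hunk 1: at line 5 remove [wonyw,znlxv,yrxe] add [crpf,wli] -> 8 lines: oaby pzizr ezppq may cebrg crpf wli epe
Hunk 2: at line 2 remove [may,cebrg,crpf] add [fuc,bffc,qxqj] -> 8 lines: oaby pzizr ezppq fuc bffc qxqj wli epe
Hunk 3: at line 3 remove [fuc,bffc] add [ifr,ifx] -> 8 lines: oaby pzizr ezppq ifr ifx qxqj wli epe
Final line count: 8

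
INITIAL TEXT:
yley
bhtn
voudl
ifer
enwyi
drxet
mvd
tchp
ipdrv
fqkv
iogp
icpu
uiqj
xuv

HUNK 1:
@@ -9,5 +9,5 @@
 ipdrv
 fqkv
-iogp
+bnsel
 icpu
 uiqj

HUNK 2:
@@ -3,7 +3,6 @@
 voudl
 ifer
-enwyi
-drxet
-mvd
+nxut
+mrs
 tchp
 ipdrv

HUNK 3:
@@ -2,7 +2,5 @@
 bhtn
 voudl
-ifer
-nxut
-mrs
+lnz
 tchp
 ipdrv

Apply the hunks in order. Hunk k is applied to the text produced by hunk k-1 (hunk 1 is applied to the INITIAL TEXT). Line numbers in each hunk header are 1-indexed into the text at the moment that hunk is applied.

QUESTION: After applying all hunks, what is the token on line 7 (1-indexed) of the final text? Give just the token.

Answer: fqkv

Derivation:
Hunk 1: at line 9 remove [iogp] add [bnsel] -> 14 lines: yley bhtn voudl ifer enwyi drxet mvd tchp ipdrv fqkv bnsel icpu uiqj xuv
Hunk 2: at line 3 remove [enwyi,drxet,mvd] add [nxut,mrs] -> 13 lines: yley bhtn voudl ifer nxut mrs tchp ipdrv fqkv bnsel icpu uiqj xuv
Hunk 3: at line 2 remove [ifer,nxut,mrs] add [lnz] -> 11 lines: yley bhtn voudl lnz tchp ipdrv fqkv bnsel icpu uiqj xuv
Final line 7: fqkv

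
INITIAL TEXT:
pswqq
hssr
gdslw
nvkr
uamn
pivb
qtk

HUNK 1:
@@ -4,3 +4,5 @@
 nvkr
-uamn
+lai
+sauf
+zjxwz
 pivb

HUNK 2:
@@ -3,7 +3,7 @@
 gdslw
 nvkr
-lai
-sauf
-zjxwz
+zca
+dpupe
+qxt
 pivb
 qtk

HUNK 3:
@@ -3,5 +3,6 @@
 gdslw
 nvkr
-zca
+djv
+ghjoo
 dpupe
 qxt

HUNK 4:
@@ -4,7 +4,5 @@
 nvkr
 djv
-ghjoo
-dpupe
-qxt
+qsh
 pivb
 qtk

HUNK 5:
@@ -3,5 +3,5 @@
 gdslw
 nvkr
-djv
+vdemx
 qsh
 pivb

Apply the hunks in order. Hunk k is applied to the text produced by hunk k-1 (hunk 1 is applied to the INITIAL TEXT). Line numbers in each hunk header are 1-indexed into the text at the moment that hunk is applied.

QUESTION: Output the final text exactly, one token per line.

Hunk 1: at line 4 remove [uamn] add [lai,sauf,zjxwz] -> 9 lines: pswqq hssr gdslw nvkr lai sauf zjxwz pivb qtk
Hunk 2: at line 3 remove [lai,sauf,zjxwz] add [zca,dpupe,qxt] -> 9 lines: pswqq hssr gdslw nvkr zca dpupe qxt pivb qtk
Hunk 3: at line 3 remove [zca] add [djv,ghjoo] -> 10 lines: pswqq hssr gdslw nvkr djv ghjoo dpupe qxt pivb qtk
Hunk 4: at line 4 remove [ghjoo,dpupe,qxt] add [qsh] -> 8 lines: pswqq hssr gdslw nvkr djv qsh pivb qtk
Hunk 5: at line 3 remove [djv] add [vdemx] -> 8 lines: pswqq hssr gdslw nvkr vdemx qsh pivb qtk

Answer: pswqq
hssr
gdslw
nvkr
vdemx
qsh
pivb
qtk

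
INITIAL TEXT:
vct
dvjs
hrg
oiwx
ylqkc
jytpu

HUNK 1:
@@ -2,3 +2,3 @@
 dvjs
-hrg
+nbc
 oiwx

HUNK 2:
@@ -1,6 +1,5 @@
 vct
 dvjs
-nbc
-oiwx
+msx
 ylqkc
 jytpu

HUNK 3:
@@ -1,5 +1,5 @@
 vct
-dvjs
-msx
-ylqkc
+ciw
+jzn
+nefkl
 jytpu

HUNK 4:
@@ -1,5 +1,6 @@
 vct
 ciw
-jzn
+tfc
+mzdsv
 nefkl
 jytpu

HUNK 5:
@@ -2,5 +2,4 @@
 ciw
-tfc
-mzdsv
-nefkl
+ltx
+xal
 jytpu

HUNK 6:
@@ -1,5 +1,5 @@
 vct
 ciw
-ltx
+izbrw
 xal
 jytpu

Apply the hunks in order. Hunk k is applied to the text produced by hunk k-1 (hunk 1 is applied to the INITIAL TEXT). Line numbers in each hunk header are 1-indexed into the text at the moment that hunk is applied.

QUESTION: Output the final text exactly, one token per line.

Answer: vct
ciw
izbrw
xal
jytpu

Derivation:
Hunk 1: at line 2 remove [hrg] add [nbc] -> 6 lines: vct dvjs nbc oiwx ylqkc jytpu
Hunk 2: at line 1 remove [nbc,oiwx] add [msx] -> 5 lines: vct dvjs msx ylqkc jytpu
Hunk 3: at line 1 remove [dvjs,msx,ylqkc] add [ciw,jzn,nefkl] -> 5 lines: vct ciw jzn nefkl jytpu
Hunk 4: at line 1 remove [jzn] add [tfc,mzdsv] -> 6 lines: vct ciw tfc mzdsv nefkl jytpu
Hunk 5: at line 2 remove [tfc,mzdsv,nefkl] add [ltx,xal] -> 5 lines: vct ciw ltx xal jytpu
Hunk 6: at line 1 remove [ltx] add [izbrw] -> 5 lines: vct ciw izbrw xal jytpu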